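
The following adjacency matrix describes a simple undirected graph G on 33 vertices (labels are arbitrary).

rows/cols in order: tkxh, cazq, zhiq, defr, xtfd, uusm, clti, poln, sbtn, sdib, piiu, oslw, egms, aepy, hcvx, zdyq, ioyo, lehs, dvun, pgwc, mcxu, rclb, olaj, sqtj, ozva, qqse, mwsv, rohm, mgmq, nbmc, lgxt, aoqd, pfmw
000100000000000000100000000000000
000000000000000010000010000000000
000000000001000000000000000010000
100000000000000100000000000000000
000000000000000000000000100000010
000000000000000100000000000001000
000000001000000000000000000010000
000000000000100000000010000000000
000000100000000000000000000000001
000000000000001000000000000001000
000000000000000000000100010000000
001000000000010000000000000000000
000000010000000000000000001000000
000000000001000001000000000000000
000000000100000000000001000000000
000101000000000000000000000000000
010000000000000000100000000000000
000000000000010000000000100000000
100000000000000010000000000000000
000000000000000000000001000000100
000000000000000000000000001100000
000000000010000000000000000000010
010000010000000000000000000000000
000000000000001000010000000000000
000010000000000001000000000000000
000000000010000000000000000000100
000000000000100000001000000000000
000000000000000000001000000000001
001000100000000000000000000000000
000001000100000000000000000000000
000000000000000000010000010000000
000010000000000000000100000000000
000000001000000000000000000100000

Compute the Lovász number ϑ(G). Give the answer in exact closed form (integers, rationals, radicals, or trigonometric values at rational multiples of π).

33*cos(pi/33)/(cos(pi/33) + 1)

Vertex sdib has 2 neighbors: hcvx, nbmc.
N(aepy) = {oslw, lehs}, |N(aepy)| = 2.
Vertex hcvx has 2 neighbors: sdib, sqtj.
N(xtfd) = {ozva, aoqd}, |N(xtfd)| = 2.
Regular of degree 2 on 33 vertices: connected 2-regular on 33 ⇒ C_{33}.
The 17 distinct eigenvalues: [2.0, 1.964, 1.857, 1.683, 1.447, 1.16, 0.831, 0.472, 0.095, -0.285, -0.654, -1.0, -1.31, -1.572, -1.778, -1.919, -1.991].
ϑ = −N·λ_min/(λ_max−λ_min) = −33·(-2*cos(pi/33))/(2−(-2*cos(pi/33))) = 33*cos(pi/33)/(cos(pi/33) + 1).
= 16.4626… (decimal).
α=16, χ(Ḡ)=17; ϑ=33*cos(pi/33)/(cos(pi/33) + 1) lies between (both strict).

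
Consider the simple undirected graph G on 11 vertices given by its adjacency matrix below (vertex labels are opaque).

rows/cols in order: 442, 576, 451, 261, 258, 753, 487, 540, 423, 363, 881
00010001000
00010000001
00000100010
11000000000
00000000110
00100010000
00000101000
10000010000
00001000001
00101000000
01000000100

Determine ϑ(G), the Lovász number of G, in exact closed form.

11*cos(pi/11)/(cos(pi/11) + 1)

deg(576) = 2; N(576) = {261, 881}.
deg(258) = 2; N(258) = {423, 363}.
N(261) = {442, 576}, |N(261)| = 2.
deg(881) = 2; N(881) = {576, 423}.
G on 11 vertices is 2-regular; connected 2-regular on 11 ⇒ C_{11}.
The 6 distinct eigenvalues: [2.0, 1.683, 0.831, -0.285, -1.31, -1.919].
Lovász: ϑ = −11(-2*cos(pi/11))/(2+-(-1)*2*cos(pi/11)) = 11*cos(pi/11)/(cos(pi/11) + 1).
Numerically 5.38630.
Sandwich: α(G)=5 ≤ ϑ(G)=11*cos(pi/11)/(cos(pi/11) + 1) ≤ χ(Ḡ)=6 (both strict).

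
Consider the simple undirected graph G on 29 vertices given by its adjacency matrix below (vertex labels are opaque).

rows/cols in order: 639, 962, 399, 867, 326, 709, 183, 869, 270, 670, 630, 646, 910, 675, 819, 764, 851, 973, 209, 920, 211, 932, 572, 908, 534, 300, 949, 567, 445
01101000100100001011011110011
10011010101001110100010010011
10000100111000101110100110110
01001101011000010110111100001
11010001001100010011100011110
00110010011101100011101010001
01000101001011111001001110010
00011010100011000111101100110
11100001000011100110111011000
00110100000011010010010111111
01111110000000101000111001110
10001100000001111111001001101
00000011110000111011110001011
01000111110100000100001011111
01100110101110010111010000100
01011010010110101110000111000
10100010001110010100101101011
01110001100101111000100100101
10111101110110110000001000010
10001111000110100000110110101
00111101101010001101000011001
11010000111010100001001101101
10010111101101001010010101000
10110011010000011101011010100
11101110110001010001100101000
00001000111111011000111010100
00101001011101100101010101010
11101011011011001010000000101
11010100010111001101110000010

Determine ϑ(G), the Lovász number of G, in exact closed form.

N(869) = {867, 326, 183, 270, 910, 675, 973, 209, 920, 211, 572, 908, 949, 567}, |N(869)| = 14.
Vertex 973 has 14 neighbors: 962, 399, 867, 869, 270, 646, 675, 819, 764, 851, 211, 908, 949, 445.
N(270) = {639, 962, 399, 869, 910, 675, 819, 973, 209, 211, 932, 572, 534, 300}, |N(270)| = 14.
deg(920) = 14; N(920) = {639, 326, 709, 183, 869, 646, 910, 819, 211, 932, 908, 534, 949, 445}.
14-regular, N=29; strongly regular (29,14,6,7).
A has 3 distinct eigenvalues ≈ [14.0, 2.193, -3.193].
Lovász (edge-transitive): ϑ = −29·(-sqrt(29)/2 - 1/2)/((14)−(-sqrt(29)/2 - 1/2)) = sqrt(29).
= 5.3851648… (decimal).

sqrt(29)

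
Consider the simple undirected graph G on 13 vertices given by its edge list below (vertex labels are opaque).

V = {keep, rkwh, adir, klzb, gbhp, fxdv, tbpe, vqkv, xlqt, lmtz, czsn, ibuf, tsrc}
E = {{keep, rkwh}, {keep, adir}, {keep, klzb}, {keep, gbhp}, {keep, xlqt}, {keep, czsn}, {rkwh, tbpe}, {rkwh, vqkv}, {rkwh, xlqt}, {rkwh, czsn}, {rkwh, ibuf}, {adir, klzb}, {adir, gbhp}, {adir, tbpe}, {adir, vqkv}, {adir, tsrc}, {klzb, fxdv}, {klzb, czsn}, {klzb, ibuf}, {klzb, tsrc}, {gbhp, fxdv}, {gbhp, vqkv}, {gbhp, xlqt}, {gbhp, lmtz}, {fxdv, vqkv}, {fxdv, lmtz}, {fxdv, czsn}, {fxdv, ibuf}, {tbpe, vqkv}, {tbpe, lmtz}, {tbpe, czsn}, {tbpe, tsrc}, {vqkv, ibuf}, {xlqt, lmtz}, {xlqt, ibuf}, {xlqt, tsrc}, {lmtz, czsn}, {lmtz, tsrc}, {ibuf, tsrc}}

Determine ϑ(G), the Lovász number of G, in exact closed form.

sqrt(13)

N(rkwh) = {keep, tbpe, vqkv, xlqt, czsn, ibuf}, |N(rkwh)| = 6.
deg(klzb) = 6; N(klzb) = {keep, adir, fxdv, czsn, ibuf, tsrc}.
deg(gbhp) = 6; N(gbhp) = {keep, adir, fxdv, vqkv, xlqt, lmtz}.
Vertex vqkv has 6 neighbors: rkwh, adir, gbhp, fxdv, tbpe, ibuf.
deg(v) = 6 for all v (|V|=13); strongly regular (13,6,2,3).
spec(A) ≈ [6.0, 1.3028, -2.3028] (distinct, 4 d.p.).
−13·(-sqrt(13)/2 - 1/2) / ((6)−(-sqrt(13)/2 - 1/2)) = sqrt(13) = ϑ(G).
= 3.60555… (decimal).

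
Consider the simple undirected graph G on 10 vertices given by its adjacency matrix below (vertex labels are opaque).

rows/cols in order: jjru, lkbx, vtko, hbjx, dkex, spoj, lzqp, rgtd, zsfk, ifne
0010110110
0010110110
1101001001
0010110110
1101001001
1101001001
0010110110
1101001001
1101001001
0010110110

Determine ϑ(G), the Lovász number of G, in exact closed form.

deg(hbjx) = 5; N(hbjx) = {vtko, dkex, spoj, rgtd, zsfk}.
deg(spoj) = 5; N(spoj) = {jjru, lkbx, hbjx, lzqp, ifne}.
N(lzqp) = {vtko, dkex, spoj, rgtd, zsfk}, |N(lzqp)| = 5.
Vertex ifne has 5 neighbors: vtko, dkex, spoj, rgtd, zsfk.
K_{5,5} (perfect); ϑ(G) = α(G) = max{5,5} = 5.
≈ 5.00000000 (to 8 d.p.).
Lovász sandwich 5 ≤ 5 ≤ 5: collapsed.

5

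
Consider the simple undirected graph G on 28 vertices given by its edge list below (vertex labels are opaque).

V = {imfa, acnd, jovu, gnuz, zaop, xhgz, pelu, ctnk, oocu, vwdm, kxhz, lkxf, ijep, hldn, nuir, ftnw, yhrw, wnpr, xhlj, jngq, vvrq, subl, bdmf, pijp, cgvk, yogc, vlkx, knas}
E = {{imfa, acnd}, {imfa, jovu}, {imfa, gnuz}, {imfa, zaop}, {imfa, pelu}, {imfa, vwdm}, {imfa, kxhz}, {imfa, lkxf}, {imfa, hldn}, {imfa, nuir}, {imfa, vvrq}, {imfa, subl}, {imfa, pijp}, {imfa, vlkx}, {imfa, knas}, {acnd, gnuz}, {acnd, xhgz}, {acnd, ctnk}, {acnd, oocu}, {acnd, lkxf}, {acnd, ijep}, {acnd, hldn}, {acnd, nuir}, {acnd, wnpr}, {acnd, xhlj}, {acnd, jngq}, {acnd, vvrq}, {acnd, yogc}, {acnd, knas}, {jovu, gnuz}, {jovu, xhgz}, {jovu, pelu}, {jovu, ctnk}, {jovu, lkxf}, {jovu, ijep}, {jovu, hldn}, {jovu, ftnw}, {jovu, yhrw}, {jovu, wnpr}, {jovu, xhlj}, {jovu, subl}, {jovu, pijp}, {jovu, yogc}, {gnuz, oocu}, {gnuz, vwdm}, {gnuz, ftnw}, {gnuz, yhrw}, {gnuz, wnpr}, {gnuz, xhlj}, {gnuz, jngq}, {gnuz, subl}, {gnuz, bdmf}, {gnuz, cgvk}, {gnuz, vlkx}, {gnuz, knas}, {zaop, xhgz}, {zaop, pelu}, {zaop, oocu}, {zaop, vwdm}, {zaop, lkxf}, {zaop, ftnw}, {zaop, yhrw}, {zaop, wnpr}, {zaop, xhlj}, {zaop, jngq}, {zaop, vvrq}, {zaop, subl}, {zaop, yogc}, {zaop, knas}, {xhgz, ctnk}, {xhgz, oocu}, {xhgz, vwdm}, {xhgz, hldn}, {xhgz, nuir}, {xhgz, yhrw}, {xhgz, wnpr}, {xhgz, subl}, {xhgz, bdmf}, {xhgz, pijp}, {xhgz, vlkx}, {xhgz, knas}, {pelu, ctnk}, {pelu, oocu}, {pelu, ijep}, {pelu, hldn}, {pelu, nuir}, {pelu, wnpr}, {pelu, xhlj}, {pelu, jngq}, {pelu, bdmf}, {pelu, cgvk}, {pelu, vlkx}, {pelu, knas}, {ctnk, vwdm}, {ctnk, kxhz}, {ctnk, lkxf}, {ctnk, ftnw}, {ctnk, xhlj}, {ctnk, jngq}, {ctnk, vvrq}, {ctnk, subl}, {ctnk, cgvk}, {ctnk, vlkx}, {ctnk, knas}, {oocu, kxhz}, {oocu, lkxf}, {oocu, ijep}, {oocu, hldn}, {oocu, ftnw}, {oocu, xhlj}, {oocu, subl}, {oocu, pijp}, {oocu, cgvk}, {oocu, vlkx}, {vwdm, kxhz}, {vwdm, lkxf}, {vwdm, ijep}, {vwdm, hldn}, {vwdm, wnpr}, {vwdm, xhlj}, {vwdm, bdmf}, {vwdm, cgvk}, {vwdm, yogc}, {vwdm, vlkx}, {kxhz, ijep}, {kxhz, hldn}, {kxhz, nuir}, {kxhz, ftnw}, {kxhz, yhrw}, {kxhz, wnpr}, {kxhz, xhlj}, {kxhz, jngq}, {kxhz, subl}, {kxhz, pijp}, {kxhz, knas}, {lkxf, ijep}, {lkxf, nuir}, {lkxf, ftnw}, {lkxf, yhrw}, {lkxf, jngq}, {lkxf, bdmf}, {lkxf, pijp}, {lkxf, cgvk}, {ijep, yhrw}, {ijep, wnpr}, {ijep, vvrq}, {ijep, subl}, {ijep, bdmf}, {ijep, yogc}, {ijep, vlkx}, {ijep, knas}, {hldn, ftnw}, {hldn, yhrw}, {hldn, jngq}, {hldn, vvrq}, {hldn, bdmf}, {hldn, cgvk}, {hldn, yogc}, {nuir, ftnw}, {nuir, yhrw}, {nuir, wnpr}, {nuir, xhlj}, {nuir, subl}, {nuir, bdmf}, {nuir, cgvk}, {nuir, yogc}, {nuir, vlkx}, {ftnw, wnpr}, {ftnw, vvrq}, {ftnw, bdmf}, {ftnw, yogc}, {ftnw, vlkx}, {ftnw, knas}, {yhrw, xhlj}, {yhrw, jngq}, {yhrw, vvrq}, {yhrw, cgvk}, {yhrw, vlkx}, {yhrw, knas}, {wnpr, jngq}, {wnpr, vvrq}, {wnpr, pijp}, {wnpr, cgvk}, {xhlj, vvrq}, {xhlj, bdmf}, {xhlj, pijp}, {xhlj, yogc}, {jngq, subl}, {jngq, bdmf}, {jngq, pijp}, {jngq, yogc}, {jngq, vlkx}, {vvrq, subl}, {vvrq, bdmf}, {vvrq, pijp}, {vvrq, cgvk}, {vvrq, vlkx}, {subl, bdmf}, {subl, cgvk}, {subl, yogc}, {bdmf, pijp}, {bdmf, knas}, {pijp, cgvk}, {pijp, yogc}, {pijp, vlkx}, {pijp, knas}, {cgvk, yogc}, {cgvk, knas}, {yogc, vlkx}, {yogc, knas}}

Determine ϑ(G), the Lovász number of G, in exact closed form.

Vertex jngq has 15 neighbors: acnd, gnuz, zaop, pelu, ctnk, kxhz, lkxf, hldn, yhrw, wnpr, subl, bdmf, pijp, yogc, vlkx.
deg(zaop) = 15; N(zaop) = {imfa, xhgz, pelu, oocu, vwdm, lkxf, ftnw, yhrw, wnpr, xhlj, jngq, vvrq, subl, yogc, knas}.
Vertex subl has 15 neighbors: imfa, jovu, gnuz, zaop, xhgz, ctnk, oocu, kxhz, ijep, nuir, jngq, vvrq, bdmf, cgvk, yogc.
deg(ctnk) = 15; N(ctnk) = {acnd, jovu, xhgz, pelu, vwdm, kxhz, lkxf, ftnw, xhlj, jngq, vvrq, subl, cgvk, vlkx, knas}.
28-vertex 15-regular graph: this is K(8,2), the Kneser graph.
A has 3 distinct eigenvalues ≈ [15.0, 1.0, -5.0].
Lovász (edge-transitive): ϑ = −28·(-5)/((15)−(-5)) = 7.
ϑ(G) ≈ 7.000000.

7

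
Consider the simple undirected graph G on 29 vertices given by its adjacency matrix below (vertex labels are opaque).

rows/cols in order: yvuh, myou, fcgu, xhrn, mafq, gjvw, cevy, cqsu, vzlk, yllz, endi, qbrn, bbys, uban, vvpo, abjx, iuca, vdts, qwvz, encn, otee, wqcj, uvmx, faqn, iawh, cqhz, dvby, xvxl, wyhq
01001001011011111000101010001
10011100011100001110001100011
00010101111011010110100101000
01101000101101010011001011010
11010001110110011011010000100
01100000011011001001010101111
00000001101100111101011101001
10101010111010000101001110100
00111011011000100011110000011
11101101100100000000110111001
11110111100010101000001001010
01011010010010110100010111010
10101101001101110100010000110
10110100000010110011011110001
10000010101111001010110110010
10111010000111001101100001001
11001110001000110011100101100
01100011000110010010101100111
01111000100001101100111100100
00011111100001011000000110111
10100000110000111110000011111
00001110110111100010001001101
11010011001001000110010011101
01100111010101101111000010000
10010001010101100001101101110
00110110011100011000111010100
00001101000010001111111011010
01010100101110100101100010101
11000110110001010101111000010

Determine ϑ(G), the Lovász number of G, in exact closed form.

sqrt(29)

N(vvpo) = {yvuh, cevy, vzlk, endi, qbrn, bbys, uban, iuca, qwvz, otee, wqcj, faqn, iawh, xvxl}, |N(vvpo)| = 14.
N(uban) = {yvuh, fcgu, xhrn, gjvw, bbys, vvpo, abjx, qwvz, encn, wqcj, uvmx, faqn, iawh, wyhq}, |N(uban)| = 14.
Vertex mafq has 14 neighbors: yvuh, myou, xhrn, cqsu, vzlk, yllz, qbrn, bbys, abjx, iuca, qwvz, encn, wqcj, dvby.
Vertex xvxl has 14 neighbors: myou, xhrn, gjvw, vzlk, endi, qbrn, bbys, vvpo, vdts, encn, otee, iawh, dvby, wyhq.
14-regular, N=29; Paley(29): SR with (k,λ,μ)=(14,6,7).
A has 3 distinct eigenvalues ≈ [14.0, 2.193, -3.193].
With N=29: ϑ(G) = 29·(-(-sqrt(29)/2 - 1/2))/(14−(-sqrt(29)/2 - 1/2)) = sqrt(29).
≈ 5.38516481 (to 8 d.p.).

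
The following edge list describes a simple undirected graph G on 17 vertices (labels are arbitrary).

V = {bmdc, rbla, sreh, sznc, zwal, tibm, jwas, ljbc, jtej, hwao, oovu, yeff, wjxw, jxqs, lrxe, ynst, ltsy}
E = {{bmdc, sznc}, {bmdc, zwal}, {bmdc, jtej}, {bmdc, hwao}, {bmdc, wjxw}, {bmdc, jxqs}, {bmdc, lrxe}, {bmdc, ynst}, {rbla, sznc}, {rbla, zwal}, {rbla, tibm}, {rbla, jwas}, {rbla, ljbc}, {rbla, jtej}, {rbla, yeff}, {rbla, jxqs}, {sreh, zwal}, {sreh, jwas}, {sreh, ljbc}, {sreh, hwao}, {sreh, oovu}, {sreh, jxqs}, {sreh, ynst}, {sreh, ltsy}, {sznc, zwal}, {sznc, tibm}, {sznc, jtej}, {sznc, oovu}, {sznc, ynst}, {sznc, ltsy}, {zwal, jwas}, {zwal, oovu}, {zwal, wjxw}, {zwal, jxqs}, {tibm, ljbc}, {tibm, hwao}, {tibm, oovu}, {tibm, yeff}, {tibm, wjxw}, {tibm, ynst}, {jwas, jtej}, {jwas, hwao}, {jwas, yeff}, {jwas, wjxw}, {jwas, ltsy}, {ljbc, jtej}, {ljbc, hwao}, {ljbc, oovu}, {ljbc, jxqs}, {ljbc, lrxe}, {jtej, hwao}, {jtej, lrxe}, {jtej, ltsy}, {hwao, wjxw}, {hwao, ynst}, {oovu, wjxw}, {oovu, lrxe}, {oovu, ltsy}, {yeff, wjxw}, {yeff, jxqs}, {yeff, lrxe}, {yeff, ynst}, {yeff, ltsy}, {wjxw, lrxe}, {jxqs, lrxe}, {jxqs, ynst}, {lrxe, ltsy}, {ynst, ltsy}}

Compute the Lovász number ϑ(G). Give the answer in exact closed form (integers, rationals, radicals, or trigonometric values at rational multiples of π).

deg(tibm) = 8; N(tibm) = {rbla, sznc, ljbc, hwao, oovu, yeff, wjxw, ynst}.
Vertex hwao has 8 neighbors: bmdc, sreh, tibm, jwas, ljbc, jtej, wjxw, ynst.
deg(jtej) = 8; N(jtej) = {bmdc, rbla, sznc, jwas, ljbc, hwao, lrxe, ltsy}.
deg(zwal) = 8; N(zwal) = {bmdc, rbla, sreh, sznc, jwas, oovu, wjxw, jxqs}.
Every vertex has degree 8 (N=17); strongly regular (17,8,3,4).
A has 3 distinct eigenvalues ≈ [8.0, 1.561553, -2.561553].
λ_max=8, λ_min=-sqrt(17)/2 - 1/2; ϑ = −17·λ_min/(λ_max−λ_min) = sqrt(17).
ϑ(G) ≈ 4.1231.

sqrt(17)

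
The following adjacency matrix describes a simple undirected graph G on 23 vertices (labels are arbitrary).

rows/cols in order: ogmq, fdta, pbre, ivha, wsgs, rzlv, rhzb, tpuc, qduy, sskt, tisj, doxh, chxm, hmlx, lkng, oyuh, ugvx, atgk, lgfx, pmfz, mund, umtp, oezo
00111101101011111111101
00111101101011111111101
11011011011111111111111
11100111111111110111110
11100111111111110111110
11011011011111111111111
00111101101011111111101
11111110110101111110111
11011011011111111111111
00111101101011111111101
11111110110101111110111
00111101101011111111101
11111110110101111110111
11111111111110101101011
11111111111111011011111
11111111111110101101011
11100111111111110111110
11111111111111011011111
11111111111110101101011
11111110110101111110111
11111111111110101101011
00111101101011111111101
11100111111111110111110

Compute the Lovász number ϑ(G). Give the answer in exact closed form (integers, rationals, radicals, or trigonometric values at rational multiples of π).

N(mund) = {ogmq, fdta, pbre, ivha, wsgs, rzlv, rhzb, tpuc, qduy, sskt, tisj, doxh, chxm, lkng, ugvx, atgk, pmfz, umtp, oezo}, |N(mund)| = 19.
N(umtp) = {pbre, ivha, wsgs, rzlv, tpuc, qduy, tisj, chxm, hmlx, lkng, oyuh, ugvx, atgk, lgfx, pmfz, mund, oezo}, |N(umtp)| = 17.
deg(tisj) = 19; N(tisj) = {ogmq, fdta, pbre, ivha, wsgs, rzlv, rhzb, qduy, sskt, doxh, hmlx, lkng, oyuh, ugvx, atgk, lgfx, mund, umtp, oezo}.
N(chxm) = {ogmq, fdta, pbre, ivha, wsgs, rzlv, rhzb, qduy, sskt, doxh, hmlx, lkng, oyuh, ugvx, atgk, lgfx, mund, umtp, oezo}, |N(chxm)| = 19.
Complete 6-partite, parts [6, 4, 4, 4, 3, 2]: perfect, ϑ = α = 6.
≈ 6.0000000 (to 7 d.p.).
Sandwich: α(G)=6 ≤ ϑ(G)=6 ≤ χ(Ḡ)=6 (collapsed).

6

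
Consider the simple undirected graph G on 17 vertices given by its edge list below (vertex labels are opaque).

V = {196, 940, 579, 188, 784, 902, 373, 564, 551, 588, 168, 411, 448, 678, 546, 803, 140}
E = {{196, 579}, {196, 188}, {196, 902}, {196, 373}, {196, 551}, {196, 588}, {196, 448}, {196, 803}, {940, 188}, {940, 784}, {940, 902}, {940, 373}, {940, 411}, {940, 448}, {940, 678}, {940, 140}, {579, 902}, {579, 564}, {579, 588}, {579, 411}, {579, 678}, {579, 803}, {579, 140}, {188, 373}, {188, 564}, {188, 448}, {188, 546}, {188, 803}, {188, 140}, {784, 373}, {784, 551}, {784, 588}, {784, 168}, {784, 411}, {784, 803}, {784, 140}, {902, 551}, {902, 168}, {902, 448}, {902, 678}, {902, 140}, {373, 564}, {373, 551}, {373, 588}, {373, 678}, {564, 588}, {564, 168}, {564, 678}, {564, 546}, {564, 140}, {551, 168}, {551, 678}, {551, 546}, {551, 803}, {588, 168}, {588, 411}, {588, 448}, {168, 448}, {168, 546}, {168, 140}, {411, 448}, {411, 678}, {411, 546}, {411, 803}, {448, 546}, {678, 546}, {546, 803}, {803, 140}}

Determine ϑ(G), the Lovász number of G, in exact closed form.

sqrt(17)

deg(678) = 8; N(678) = {940, 579, 902, 373, 564, 551, 411, 546}.
deg(579) = 8; N(579) = {196, 902, 564, 588, 411, 678, 803, 140}.
deg(551) = 8; N(551) = {196, 784, 902, 373, 168, 678, 546, 803}.
N(196) = {579, 188, 902, 373, 551, 588, 448, 803}, |N(196)| = 8.
Regular of degree 8 on 17 vertices: SR(17,8,3,4) — a Paley graph.
Distinct eigenvalues (to 4 d.p.): [8.0, 1.5616, -2.5616].
−17·(-sqrt(17)/2 - 1/2) / ((8)−(-sqrt(17)/2 - 1/2)) = sqrt(17) = ϑ(G).
≈ 4.1231 (to 4 d.p.).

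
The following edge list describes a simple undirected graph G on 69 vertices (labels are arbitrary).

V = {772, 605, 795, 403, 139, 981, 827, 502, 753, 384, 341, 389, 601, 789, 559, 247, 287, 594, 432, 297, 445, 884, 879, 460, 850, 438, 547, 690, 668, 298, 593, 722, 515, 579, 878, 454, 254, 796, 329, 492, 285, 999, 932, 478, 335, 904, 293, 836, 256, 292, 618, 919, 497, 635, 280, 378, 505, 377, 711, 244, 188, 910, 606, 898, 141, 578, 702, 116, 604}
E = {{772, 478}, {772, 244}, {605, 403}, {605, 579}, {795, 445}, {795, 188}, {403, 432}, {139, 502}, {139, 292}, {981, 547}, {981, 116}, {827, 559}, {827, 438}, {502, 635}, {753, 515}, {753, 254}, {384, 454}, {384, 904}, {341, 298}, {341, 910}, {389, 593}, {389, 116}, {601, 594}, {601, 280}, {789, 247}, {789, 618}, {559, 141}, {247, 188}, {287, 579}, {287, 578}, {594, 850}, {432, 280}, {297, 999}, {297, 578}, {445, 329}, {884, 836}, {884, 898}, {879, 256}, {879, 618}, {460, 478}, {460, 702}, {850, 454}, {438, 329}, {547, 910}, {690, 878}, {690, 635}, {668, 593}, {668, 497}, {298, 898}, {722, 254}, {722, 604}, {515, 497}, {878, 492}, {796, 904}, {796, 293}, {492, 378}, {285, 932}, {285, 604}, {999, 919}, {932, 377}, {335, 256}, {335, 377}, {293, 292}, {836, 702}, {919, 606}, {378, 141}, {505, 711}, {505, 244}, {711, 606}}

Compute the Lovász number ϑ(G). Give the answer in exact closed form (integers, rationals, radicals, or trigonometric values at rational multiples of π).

69*cos(pi/69)/(cos(pi/69) + 1)

N(601) = {594, 280}, |N(601)| = 2.
deg(403) = 2; N(403) = {605, 432}.
N(898) = {884, 298}, |N(898)| = 2.
deg(999) = 2; N(999) = {297, 919}.
deg(v) = 2 for all v (|V|=69); the odd cycle C_{69}.
Distinct eigenvalues (to 3 d.p.): [2.0, 1.992, 1.967, 1.926, 1.869, 1.796, 1.709, 1.607, 1.492, 1.365, 1.227, 1.078, 0.92, 0.755, 0.583, 0.407, 0.227, 0.046, -0.136, -0.317, -0.496, -0.67, -0.838, -1.0, -1.153, -1.297, -1.43, -1.551, -1.66, -1.754, -1.834, -1.899, -1.948, -1.981, -1.998].
Lovász: ϑ = −69(-2*cos(pi/69))/(2+-(-1)*2*cos(pi/69)) = 69*cos(pi/69)/(cos(pi/69) + 1).
ϑ(G) ≈ 34.4821141.
Sandwich: α(G)=34 ≤ ϑ(G)=69*cos(pi/69)/(cos(pi/69) + 1) ≤ χ(Ḡ)=35 (both strict).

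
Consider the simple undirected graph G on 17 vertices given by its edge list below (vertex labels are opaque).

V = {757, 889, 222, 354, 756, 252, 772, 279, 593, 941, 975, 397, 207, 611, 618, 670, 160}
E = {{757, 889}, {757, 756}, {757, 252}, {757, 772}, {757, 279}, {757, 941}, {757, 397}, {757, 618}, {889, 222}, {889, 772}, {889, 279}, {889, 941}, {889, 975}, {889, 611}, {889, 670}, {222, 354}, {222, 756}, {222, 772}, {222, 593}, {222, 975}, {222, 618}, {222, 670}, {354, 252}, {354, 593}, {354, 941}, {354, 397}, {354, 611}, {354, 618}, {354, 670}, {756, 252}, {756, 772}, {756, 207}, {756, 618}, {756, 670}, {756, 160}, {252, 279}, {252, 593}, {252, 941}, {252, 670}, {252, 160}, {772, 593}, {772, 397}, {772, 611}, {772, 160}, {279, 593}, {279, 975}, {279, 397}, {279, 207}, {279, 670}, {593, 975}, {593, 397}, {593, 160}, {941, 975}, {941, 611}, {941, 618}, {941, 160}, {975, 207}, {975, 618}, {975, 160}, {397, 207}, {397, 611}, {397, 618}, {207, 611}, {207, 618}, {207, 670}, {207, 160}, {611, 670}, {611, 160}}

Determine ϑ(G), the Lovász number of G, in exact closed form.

sqrt(17)

Vertex 354 has 8 neighbors: 222, 252, 593, 941, 397, 611, 618, 670.
deg(279) = 8; N(279) = {757, 889, 252, 593, 975, 397, 207, 670}.
deg(941) = 8; N(941) = {757, 889, 354, 252, 975, 611, 618, 160}.
Vertex 593 has 8 neighbors: 222, 354, 252, 772, 279, 975, 397, 160.
G on 17 vertices is 8-regular; Paley(17): SR with (k,λ,μ)=(8,3,4).
A has 3 distinct eigenvalues ≈ [8.0, 1.562, -2.562].
λ_max=8, λ_min=-sqrt(17)/2 - 1/2; ϑ = −17·λ_min/(λ_max−λ_min) = sqrt(17).
≈ 4.123105626 (to 9 d.p.).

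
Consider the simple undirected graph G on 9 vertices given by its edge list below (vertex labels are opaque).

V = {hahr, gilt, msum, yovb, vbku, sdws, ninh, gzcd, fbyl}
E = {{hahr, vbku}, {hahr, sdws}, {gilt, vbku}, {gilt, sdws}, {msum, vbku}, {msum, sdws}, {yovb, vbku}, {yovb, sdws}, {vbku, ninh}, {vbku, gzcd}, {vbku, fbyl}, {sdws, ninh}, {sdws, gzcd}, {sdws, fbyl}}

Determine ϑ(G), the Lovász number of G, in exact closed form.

7

N(yovb) = {vbku, sdws}, |N(yovb)| = 2.
deg(hahr) = 2; N(hahr) = {vbku, sdws}.
N(msum) = {vbku, sdws}, |N(msum)| = 2.
Vertex gzcd has 2 neighbors: vbku, sdws.
Complete multipartite on [7, 2]: sandwich collapses at ϑ=7.
≈ 7.000000 (to 6 d.p.).
Sandwich: α(G)=7 ≤ ϑ(G)=7 ≤ χ(Ḡ)=7 (collapsed).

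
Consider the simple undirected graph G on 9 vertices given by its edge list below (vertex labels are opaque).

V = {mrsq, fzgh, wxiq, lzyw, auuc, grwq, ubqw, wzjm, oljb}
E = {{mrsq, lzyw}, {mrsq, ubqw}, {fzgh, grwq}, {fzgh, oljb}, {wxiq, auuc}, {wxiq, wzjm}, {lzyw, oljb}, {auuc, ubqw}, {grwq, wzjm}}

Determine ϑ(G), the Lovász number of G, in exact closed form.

9*cos(pi/9)/(cos(pi/9) + 1)

Vertex wzjm has 2 neighbors: wxiq, grwq.
Vertex auuc has 2 neighbors: wxiq, ubqw.
deg(grwq) = 2; N(grwq) = {fzgh, wzjm}.
deg(ubqw) = 2; N(ubqw) = {mrsq, auuc}.
G on 9 vertices is 2-regular; connected 2-regular on 9 ⇒ C_{9}.
The 5 distinct eigenvalues: [2.0, 1.5321, 0.3473, -1.0, -1.8794].
Lovász: ϑ = −9(-2*cos(pi/9))/(2+-(-1)*2*cos(pi/9)) = 9*cos(pi/9)/(cos(pi/9) + 1).
≈ 4.36008958 (to 8 d.p.).
4 ≤ 9*cos(pi/9)/(cos(pi/9) + 1) ≤ 5: both strict.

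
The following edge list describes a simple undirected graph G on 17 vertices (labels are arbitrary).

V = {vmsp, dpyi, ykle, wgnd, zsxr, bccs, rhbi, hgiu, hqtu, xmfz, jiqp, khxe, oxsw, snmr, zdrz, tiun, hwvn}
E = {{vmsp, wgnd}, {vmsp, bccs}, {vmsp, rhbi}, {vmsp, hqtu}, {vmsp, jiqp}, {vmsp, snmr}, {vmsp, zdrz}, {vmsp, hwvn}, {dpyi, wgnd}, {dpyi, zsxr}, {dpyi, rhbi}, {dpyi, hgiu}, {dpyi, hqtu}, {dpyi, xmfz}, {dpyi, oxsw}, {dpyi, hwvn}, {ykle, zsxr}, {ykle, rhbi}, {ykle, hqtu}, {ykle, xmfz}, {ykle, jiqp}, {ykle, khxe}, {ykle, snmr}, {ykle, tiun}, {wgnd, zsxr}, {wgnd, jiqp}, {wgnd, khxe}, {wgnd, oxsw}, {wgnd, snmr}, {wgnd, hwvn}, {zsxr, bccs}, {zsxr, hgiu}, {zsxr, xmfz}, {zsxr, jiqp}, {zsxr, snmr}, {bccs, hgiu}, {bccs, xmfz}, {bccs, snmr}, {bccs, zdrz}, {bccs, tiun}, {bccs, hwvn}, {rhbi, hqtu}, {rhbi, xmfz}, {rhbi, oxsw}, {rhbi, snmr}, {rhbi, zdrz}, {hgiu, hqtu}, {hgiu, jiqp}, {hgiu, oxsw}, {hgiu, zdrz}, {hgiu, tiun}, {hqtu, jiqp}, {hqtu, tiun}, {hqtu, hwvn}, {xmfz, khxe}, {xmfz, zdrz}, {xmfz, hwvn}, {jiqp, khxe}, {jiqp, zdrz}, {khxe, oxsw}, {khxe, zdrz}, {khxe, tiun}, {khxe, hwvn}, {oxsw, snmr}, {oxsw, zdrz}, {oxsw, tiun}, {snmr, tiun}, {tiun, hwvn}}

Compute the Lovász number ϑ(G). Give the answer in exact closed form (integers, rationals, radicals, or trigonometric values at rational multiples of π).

sqrt(17)

Vertex tiun has 8 neighbors: ykle, bccs, hgiu, hqtu, khxe, oxsw, snmr, hwvn.
Vertex bccs has 8 neighbors: vmsp, zsxr, hgiu, xmfz, snmr, zdrz, tiun, hwvn.
Vertex jiqp has 8 neighbors: vmsp, ykle, wgnd, zsxr, hgiu, hqtu, khxe, zdrz.
deg(oxsw) = 8; N(oxsw) = {dpyi, wgnd, rhbi, hgiu, khxe, snmr, zdrz, tiun}.
Every vertex has degree 8 (N=17); SR(17,8,3,4) — a Paley graph.
The 3 distinct eigenvalues: [8.0, 1.562, -2.562].
With N=17: ϑ(G) = 17·(-(-sqrt(17)/2 - 1/2))/(8−(-sqrt(17)/2 - 1/2)) = sqrt(17).
= 4.1231… (decimal).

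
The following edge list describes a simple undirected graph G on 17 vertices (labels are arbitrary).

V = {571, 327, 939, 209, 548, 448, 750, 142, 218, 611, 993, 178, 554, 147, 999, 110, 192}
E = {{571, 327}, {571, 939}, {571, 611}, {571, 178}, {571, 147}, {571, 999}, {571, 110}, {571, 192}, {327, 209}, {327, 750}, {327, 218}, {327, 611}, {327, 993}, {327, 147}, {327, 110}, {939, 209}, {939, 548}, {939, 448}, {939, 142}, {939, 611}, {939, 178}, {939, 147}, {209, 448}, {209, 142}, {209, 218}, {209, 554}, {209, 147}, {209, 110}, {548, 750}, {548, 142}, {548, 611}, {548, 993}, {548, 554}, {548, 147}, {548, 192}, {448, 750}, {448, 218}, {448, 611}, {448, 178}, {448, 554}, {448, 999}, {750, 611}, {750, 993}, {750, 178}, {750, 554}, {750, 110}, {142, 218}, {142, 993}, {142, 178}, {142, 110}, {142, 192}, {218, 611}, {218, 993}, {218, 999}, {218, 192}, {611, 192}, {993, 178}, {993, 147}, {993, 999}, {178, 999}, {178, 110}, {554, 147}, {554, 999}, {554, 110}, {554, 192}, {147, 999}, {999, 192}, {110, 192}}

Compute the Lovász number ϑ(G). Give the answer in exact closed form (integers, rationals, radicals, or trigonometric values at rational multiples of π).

N(999) = {571, 448, 218, 993, 178, 554, 147, 192}, |N(999)| = 8.
Vertex 209 has 8 neighbors: 327, 939, 448, 142, 218, 554, 147, 110.
deg(554) = 8; N(554) = {209, 548, 448, 750, 147, 999, 110, 192}.
deg(147) = 8; N(147) = {571, 327, 939, 209, 548, 993, 554, 999}.
Every vertex has degree 8 (N=17); SR(17,8,3,4) — a Paley graph.
spec(A) ≈ [8.0, 1.56155, -2.56155] (distinct, 5 d.p.).
Lovász (edge-transitive): ϑ = −17·(-sqrt(17)/2 - 1/2)/((8)−(-sqrt(17)/2 - 1/2)) = sqrt(17).
ϑ(G) ≈ 4.123105626.

sqrt(17)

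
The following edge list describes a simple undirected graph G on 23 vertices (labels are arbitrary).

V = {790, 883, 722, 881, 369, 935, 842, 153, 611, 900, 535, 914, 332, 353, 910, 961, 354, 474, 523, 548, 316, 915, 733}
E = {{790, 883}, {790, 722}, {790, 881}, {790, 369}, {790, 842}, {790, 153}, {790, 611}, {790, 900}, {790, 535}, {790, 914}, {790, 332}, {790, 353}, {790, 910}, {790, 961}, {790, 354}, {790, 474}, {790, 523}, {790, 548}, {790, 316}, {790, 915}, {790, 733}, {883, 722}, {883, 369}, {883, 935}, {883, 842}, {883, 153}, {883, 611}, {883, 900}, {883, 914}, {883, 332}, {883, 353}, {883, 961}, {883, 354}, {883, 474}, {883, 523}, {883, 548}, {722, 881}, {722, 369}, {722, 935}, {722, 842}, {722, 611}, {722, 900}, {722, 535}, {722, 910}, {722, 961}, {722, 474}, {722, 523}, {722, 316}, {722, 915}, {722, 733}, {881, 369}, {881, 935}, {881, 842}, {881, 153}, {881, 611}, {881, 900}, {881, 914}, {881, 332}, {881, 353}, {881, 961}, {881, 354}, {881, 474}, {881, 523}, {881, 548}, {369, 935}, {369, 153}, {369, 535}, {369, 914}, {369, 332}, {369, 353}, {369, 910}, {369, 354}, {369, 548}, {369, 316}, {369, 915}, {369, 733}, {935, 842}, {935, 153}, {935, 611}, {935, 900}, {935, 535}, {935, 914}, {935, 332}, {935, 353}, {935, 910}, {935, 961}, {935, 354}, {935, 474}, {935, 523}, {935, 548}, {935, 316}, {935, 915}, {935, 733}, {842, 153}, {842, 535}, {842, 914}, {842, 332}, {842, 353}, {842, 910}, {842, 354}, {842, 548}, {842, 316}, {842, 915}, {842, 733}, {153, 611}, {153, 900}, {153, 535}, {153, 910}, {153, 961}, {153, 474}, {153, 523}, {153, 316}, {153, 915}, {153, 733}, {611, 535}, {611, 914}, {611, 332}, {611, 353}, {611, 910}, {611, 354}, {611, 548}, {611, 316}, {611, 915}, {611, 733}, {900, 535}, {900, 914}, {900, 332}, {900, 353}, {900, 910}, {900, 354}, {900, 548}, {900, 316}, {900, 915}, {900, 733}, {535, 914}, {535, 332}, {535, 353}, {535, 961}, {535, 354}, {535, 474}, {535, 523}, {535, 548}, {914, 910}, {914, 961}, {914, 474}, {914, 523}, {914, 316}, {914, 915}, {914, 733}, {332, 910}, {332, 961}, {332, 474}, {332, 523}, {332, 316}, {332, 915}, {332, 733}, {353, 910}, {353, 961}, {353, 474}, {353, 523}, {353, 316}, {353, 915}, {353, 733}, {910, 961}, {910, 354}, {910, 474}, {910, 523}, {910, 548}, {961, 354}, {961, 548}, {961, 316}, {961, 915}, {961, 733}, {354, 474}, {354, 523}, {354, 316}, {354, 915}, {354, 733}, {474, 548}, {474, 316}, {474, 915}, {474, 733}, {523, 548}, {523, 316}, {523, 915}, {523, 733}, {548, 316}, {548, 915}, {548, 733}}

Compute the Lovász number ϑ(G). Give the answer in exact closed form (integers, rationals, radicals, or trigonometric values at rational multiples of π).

7

Vertex 523 has 16 neighbors: 790, 883, 722, 881, 935, 153, 535, 914, 332, 353, 910, 354, 548, 316, 915, 733.
N(353) = {790, 883, 881, 369, 935, 842, 611, 900, 535, 910, 961, 474, 523, 316, 915, 733}, |N(353)| = 16.
deg(722) = 16; N(722) = {790, 883, 881, 369, 935, 842, 611, 900, 535, 910, 961, 474, 523, 316, 915, 733}.
deg(935) = 21; N(935) = {883, 722, 881, 369, 842, 153, 611, 900, 535, 914, 332, 353, 910, 961, 354, 474, 523, 548, 316, 915, 733}.
Complete 4-partite, parts [7, 7, 7, 2]: perfect, ϑ = α = 7.
= 7.00000000… (decimal).
7 ≤ 7 ≤ 7: collapsed.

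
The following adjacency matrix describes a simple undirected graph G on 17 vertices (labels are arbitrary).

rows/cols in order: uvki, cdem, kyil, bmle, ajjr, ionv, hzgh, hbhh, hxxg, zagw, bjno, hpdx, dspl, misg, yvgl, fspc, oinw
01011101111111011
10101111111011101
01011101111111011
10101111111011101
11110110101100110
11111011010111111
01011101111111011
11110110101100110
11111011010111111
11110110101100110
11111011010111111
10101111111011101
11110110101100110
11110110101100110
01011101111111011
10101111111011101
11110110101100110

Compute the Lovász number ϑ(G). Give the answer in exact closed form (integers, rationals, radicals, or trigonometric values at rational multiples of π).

Vertex cdem has 13 neighbors: uvki, kyil, ajjr, ionv, hzgh, hbhh, hxxg, zagw, bjno, dspl, misg, yvgl, oinw.
N(hzgh) = {cdem, bmle, ajjr, ionv, hbhh, hxxg, zagw, bjno, hpdx, dspl, misg, fspc, oinw}, |N(hzgh)| = 13.
deg(fspc) = 13; N(fspc) = {uvki, kyil, ajjr, ionv, hzgh, hbhh, hxxg, zagw, bjno, dspl, misg, yvgl, oinw}.
Vertex zagw has 11 neighbors: uvki, cdem, kyil, bmle, ionv, hzgh, hxxg, bjno, hpdx, yvgl, fspc.
4 parts of sizes [6, 4, 4, 3]; α(G) = 6 = ϑ (perfect).
Numerically 6.000000000.
Check 6 ≤ 6 ≤ 6: collapsed.

6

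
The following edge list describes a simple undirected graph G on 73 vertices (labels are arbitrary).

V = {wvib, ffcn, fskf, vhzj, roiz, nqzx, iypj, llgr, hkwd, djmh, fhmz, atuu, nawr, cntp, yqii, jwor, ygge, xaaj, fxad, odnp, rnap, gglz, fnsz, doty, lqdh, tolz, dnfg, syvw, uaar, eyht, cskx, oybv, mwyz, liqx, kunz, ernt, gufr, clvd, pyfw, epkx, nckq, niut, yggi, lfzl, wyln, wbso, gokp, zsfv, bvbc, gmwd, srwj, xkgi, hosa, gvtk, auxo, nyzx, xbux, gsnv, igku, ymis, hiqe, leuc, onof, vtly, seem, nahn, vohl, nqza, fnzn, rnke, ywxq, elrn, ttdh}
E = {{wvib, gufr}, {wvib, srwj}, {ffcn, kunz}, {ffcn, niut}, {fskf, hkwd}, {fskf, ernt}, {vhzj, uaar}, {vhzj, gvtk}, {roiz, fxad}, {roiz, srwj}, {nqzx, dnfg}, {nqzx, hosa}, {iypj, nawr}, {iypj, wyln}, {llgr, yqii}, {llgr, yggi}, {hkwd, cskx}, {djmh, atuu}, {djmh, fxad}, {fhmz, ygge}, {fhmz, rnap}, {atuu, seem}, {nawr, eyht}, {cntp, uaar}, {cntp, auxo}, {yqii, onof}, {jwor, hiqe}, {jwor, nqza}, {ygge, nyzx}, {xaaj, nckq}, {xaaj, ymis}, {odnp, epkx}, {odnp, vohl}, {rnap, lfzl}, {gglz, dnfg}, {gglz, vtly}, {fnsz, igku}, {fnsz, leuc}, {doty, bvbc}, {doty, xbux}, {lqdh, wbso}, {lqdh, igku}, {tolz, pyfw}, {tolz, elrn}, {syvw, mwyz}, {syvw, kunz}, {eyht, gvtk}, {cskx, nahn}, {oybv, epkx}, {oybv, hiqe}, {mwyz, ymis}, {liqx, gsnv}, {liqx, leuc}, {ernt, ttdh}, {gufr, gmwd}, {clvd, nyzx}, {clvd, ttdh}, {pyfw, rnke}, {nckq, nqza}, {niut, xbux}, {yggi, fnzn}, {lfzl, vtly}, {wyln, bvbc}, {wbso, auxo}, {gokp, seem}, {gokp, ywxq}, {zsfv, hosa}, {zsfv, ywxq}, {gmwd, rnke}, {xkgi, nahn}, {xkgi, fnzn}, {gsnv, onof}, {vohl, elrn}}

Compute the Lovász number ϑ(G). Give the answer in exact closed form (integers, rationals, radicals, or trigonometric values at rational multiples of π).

73*cos(pi/73)/(cos(pi/73) + 1)

N(xbux) = {doty, niut}, |N(xbux)| = 2.
Vertex gmwd has 2 neighbors: gufr, rnke.
Vertex onof has 2 neighbors: yqii, gsnv.
N(ymis) = {xaaj, mwyz}, |N(ymis)| = 2.
73-vertex 2-regular graph: this is C_{73}, the 73-cycle.
Distinct eigenvalues (to 5 d.p.): [2.0, 1.9926, 1.97044, 1.9337, 1.88263, 1.81764, 1.73918, 1.64785, 1.54431, 1.42935, 1.3038, 1.1686, 1.02474, 0.8733, 0.7154, 0.55219, 0.3849, 0.21476, 0.04303, -0.12902, -0.30011, -0.46898, -0.63438, -0.79509, -0.9499, -1.09769, -1.23734, -1.36784, -1.48821, -1.59756, -1.69508, -1.78006, -1.85185, -1.90993, -1.95388, -1.98335, -1.99815].
λ_max=2, λ_min=-2*cos(pi/73); ϑ = −73·λ_min/(λ_max−λ_min) = 73*cos(pi/73)/(cos(pi/73) + 1).
ϑ(G) ≈ 36.48309477.
Sandwich: α(G)=36 ≤ ϑ(G)=73*cos(pi/73)/(cos(pi/73) + 1) ≤ χ(Ḡ)=37 (both strict).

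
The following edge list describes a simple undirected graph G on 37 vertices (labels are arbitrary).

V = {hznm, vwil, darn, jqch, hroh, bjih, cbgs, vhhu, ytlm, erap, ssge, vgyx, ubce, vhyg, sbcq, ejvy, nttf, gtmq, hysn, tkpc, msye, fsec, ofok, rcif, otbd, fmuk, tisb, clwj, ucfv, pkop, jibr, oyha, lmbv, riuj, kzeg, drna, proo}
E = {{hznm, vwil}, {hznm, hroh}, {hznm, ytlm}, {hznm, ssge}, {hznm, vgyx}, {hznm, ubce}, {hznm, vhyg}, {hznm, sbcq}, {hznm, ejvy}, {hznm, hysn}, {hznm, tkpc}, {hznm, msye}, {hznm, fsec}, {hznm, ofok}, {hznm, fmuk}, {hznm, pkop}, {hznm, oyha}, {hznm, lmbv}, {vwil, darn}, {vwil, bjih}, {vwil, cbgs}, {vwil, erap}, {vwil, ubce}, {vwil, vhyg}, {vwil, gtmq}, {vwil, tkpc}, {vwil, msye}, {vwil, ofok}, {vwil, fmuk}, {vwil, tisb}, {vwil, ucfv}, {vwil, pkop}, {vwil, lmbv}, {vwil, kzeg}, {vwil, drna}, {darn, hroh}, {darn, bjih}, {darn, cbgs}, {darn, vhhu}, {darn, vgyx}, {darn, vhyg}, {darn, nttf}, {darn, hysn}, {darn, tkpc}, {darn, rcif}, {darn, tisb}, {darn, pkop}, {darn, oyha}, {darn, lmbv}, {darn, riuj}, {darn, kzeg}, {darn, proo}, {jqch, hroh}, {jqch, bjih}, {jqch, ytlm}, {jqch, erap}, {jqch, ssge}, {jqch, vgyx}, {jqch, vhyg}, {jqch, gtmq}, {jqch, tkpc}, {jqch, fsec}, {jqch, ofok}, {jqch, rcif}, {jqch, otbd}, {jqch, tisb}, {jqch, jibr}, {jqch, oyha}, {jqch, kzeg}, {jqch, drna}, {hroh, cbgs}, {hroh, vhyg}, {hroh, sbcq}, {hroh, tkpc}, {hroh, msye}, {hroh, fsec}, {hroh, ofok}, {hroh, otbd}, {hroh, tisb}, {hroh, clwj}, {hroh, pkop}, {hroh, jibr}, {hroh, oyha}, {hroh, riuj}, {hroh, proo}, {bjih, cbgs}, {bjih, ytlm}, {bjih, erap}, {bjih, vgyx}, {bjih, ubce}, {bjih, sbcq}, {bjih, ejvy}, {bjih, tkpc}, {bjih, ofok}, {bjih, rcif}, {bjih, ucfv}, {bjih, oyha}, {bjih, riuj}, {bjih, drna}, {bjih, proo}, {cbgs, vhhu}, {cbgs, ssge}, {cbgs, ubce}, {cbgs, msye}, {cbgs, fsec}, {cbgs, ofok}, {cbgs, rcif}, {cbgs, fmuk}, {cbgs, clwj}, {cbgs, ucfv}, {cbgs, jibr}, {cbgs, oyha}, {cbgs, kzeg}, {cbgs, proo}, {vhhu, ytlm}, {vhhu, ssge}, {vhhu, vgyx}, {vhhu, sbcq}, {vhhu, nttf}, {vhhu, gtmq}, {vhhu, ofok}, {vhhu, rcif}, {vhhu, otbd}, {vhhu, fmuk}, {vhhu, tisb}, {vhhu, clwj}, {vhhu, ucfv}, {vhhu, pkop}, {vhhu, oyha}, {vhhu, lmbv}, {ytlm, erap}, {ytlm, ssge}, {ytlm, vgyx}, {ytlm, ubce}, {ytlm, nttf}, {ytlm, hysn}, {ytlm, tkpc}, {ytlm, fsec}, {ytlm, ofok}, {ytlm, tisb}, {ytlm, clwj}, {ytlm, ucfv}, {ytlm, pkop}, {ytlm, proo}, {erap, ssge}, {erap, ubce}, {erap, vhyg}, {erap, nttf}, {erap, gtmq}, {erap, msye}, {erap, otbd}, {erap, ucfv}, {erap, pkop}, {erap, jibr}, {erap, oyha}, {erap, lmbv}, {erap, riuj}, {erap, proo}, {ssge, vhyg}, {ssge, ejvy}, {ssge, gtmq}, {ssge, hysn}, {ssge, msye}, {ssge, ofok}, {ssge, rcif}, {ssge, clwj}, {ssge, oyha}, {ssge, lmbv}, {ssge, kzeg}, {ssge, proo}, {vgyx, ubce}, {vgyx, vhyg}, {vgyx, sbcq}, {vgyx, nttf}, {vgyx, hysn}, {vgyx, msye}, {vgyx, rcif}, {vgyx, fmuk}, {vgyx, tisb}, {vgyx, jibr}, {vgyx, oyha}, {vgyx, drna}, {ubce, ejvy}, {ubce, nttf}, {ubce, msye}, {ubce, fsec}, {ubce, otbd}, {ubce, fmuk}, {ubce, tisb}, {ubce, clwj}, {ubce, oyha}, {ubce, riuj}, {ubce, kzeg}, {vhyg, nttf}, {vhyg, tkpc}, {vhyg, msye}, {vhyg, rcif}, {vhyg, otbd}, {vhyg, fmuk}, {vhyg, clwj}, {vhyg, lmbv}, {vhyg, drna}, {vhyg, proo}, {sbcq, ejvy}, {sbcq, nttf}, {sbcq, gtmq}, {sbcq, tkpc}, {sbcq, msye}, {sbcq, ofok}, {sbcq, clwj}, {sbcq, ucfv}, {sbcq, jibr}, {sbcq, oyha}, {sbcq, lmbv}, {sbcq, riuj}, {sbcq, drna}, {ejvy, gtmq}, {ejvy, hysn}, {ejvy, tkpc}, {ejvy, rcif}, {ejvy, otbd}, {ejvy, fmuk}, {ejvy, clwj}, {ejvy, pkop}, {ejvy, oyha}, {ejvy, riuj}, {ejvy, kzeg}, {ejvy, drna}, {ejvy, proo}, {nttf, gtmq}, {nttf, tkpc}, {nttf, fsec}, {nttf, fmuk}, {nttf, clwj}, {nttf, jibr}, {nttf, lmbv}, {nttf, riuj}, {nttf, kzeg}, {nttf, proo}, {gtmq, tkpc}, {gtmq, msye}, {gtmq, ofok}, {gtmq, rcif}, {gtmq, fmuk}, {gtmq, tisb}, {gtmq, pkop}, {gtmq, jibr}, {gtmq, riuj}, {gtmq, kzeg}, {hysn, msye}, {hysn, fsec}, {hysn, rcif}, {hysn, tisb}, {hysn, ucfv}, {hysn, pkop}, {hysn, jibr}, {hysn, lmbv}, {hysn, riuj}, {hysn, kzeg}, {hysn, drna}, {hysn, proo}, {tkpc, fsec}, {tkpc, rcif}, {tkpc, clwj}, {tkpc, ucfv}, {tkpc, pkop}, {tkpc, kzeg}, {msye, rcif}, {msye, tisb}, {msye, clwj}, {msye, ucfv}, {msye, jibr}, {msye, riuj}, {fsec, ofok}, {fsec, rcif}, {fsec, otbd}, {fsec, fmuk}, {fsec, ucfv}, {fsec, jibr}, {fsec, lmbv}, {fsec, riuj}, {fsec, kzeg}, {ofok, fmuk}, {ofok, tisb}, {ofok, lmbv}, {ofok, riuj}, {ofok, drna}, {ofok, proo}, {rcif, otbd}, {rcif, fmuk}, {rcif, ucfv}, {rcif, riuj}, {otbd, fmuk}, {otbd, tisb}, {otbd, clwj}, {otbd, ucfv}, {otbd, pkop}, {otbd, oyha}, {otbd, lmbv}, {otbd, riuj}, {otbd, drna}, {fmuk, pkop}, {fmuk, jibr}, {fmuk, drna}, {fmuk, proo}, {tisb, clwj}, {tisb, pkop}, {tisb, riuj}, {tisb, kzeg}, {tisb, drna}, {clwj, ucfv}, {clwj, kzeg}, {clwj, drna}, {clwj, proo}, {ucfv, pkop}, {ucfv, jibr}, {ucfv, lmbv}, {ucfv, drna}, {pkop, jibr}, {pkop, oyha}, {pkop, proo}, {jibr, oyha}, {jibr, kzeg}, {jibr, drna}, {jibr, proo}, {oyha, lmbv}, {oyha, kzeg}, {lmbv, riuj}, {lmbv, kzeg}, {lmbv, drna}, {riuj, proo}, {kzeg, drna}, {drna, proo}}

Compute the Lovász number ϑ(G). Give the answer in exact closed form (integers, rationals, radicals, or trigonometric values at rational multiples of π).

sqrt(37)

Vertex fmuk has 18 neighbors: hznm, vwil, cbgs, vhhu, vgyx, ubce, vhyg, ejvy, nttf, gtmq, fsec, ofok, rcif, otbd, pkop, jibr, drna, proo.
N(otbd) = {jqch, hroh, vhhu, erap, ubce, vhyg, ejvy, fsec, rcif, fmuk, tisb, clwj, ucfv, pkop, oyha, lmbv, riuj, drna}, |N(otbd)| = 18.
N(oyha) = {hznm, darn, jqch, hroh, bjih, cbgs, vhhu, erap, ssge, vgyx, ubce, sbcq, ejvy, otbd, pkop, jibr, lmbv, kzeg}, |N(oyha)| = 18.
deg(riuj) = 18; N(riuj) = {darn, hroh, bjih, erap, ubce, sbcq, ejvy, nttf, gtmq, hysn, msye, fsec, ofok, rcif, otbd, tisb, lmbv, proo}.
18-regular, N=37; SR(37,18,8,9) — a Paley graph.
Distinct eigenvalues (to 3 d.p.): [18.0, 2.541, -3.541].
−37·(-sqrt(37)/2 - 1/2) / ((18)−(-sqrt(37)/2 - 1/2)) = sqrt(37) = ϑ(G).
= 6.0828… (decimal).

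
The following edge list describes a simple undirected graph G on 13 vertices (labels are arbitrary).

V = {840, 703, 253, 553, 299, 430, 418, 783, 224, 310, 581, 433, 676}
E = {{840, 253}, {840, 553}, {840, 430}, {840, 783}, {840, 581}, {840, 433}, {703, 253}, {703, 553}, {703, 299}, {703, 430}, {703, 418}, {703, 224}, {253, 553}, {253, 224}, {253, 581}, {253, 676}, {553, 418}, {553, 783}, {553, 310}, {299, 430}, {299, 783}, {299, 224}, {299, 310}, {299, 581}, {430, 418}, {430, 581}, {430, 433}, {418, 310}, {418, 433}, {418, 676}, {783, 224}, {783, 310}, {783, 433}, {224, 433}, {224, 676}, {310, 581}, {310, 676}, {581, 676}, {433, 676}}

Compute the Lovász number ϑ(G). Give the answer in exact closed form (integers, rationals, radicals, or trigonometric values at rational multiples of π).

deg(433) = 6; N(433) = {840, 430, 418, 783, 224, 676}.
N(676) = {253, 418, 224, 310, 581, 433}, |N(676)| = 6.
Vertex 581 has 6 neighbors: 840, 253, 299, 430, 310, 676.
Vertex 840 has 6 neighbors: 253, 553, 430, 783, 581, 433.
deg(v) = 6 for all v (|V|=13); SR(13,6,2,3) — a Paley graph.
Distinct eigenvalues (to 3 d.p.): [6.0, 1.303, -2.303].
Lovász (edge-transitive): ϑ = −13·(-sqrt(13)/2 - 1/2)/((6)−(-sqrt(13)/2 - 1/2)) = sqrt(13).
ϑ(G) ≈ 3.6055513.

sqrt(13)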